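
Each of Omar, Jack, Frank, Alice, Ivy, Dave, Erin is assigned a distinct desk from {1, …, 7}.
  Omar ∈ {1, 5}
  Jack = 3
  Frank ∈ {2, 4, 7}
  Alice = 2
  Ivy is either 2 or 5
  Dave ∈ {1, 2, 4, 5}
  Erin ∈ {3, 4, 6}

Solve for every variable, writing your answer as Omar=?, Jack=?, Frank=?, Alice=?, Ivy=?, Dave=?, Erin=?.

Jack must be 3 (only option left). Strike 3 from Erin.
That leaves Alice = 2. Remove 2 from Frank, Ivy, Dave.
Ivy has just one choice, so Ivy = 5. So Omar, Dave can't be 5.
Omar must be 1 (only option left). So Dave can't be 1.
Dave's domain is down to {4}, so Dave = 4. Strike 4 from Frank, Erin.
Erin's domain is down to {6}, so Erin = 6.
Frank must be 7 (only option left).

Omar=1, Jack=3, Frank=7, Alice=2, Ivy=5, Dave=4, Erin=6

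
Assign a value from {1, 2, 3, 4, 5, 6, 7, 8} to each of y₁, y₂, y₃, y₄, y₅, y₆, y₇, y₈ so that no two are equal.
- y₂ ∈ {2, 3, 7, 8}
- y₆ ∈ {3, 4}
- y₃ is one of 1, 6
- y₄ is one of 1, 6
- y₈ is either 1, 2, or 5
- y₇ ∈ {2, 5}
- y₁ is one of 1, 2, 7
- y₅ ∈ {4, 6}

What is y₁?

The 8 variables draw from only 8 values {1, 2, 3, 4, 5, 6, 7, 8}, so each is used; only y₂ can be 8, hence y₂ = 8.
The 7 still-open variables draw from only 7 values {1, 2, 3, 4, 5, 6, 7}, so each is used; only y₆ can be 3, hence y₆ = 3.
The 6 still-open variables draw from only 6 values {1, 2, 4, 5, 6, 7}, so each is used; only y₅ can be 4, hence y₅ = 4.
The 5 still-open variables draw from only 5 values {1, 2, 5, 6, 7}, so each is used; only y₁ can be 7, hence y₁ = 7.

7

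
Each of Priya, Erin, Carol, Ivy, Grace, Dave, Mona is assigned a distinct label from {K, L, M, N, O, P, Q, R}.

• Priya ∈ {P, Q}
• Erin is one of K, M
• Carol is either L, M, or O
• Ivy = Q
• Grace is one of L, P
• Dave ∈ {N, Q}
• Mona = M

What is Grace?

Ivy's domain is down to {Q}, so Ivy = Q. Eliminate Q elsewhere: Priya, Dave.
Dave's domain is down to {N}, so Dave = N.
That leaves Mona = M. Remove M from Erin, Carol.
Priya must be P (only option left). So Grace can't be P.
So Grace = L.

L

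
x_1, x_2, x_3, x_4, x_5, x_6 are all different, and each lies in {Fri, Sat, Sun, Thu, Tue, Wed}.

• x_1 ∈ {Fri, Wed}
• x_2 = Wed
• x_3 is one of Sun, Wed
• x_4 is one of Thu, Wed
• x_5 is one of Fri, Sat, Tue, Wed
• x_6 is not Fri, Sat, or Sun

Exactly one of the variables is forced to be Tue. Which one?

x_6

x_2 must be Wed (only option left). So x_1, x_3, x_4, x_5, x_6 can't be Wed.
x_3 has just one choice, so x_3 = Sun.
x_4 must be Thu (only option left). Strike Thu from x_6.
So Tue goes to x_6.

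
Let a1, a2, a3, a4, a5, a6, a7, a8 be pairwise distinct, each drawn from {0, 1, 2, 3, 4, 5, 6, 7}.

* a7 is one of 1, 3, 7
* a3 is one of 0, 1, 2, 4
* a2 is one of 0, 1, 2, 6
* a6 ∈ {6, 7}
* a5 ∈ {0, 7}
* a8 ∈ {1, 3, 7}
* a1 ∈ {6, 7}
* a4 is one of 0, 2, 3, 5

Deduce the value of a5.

The 8 variables together cover exactly {0, 1, 2, 3, 4, 5, 6, 7} — 8 values for 8 variables — and 4 appears only in a3's list, so a3 = 4.
The 7 still-open variables draw from only 7 values {0, 1, 2, 3, 5, 6, 7}, so each is used; only a4 can be 5, hence a4 = 5.
The 6 still-open variables draw from only 6 values {0, 1, 2, 3, 6, 7}, so each is used; only a2 can be 2, hence a2 = 2.
The 5 still-open variables together cover exactly {0, 1, 3, 6, 7} — 5 values for 5 variables — and 0 appears only in a5's list, so a5 = 0.

0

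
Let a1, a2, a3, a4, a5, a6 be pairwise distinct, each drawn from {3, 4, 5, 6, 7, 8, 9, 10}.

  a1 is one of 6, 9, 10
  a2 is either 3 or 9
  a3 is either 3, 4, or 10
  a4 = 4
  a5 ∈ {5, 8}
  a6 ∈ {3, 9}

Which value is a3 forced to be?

a4 has just one choice, so a4 = 4. So a3 can't be 4.
The 2 variables a2 and a6 are confined to {3, 9}, which locks those values in; drop them from a1, a3.
So a3 = 10.

10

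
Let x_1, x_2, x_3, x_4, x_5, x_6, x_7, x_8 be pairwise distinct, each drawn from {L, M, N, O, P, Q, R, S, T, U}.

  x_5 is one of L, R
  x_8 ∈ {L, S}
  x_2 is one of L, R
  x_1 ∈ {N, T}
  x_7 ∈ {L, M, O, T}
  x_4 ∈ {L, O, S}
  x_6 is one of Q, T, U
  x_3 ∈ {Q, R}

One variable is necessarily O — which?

x_4

x_2 and x_5 share exactly the 2 values {L, R}; by pigeonhole those values go to them, so strike L, R from x_3, x_4, x_7, x_8.
That leaves x_3 = Q. Strike Q from x_6.
x_8's domain is down to {S}, so x_8 = S. Strike S from x_4.
So O goes to x_4.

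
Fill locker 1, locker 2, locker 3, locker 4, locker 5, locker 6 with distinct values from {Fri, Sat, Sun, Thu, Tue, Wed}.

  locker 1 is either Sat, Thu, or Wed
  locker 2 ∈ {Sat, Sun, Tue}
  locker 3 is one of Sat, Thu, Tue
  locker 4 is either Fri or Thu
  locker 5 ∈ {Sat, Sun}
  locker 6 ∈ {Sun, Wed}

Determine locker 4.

Fri

Among the 6 variables, Fri fits only locker 4 (and all 6 values in {Fri, Sat, Sun, Thu, Tue, Wed} must be used), so locker 4 = Fri.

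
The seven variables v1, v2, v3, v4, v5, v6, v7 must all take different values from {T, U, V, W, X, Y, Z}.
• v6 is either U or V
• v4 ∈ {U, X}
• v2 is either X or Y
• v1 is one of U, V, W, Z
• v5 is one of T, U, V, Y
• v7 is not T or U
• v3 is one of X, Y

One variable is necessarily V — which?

v6

The 7 variables together cover exactly {T, U, V, W, X, Y, Z} — 7 values for 7 variables — and T appears only in v5's list, so v5 = T.
The 2 variables v2 and v3 are confined to {X, Y}, which locks those values in; drop them from v4, v7.
v4 must be U (only option left). Eliminate U elsewhere: v1, v6.
So V goes to v6.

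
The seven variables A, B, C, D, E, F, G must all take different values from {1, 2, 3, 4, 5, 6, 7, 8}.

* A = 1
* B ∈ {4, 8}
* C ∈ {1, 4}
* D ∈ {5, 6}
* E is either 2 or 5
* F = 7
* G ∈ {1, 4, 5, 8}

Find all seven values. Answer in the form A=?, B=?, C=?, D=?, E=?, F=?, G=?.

A has just one choice, so A = 1. Eliminate 1 elsewhere: C, G.
C must be 4 (only option left). Strike 4 from B, G.
F's domain is down to {7}, so F = 7.
B's domain is down to {8}, so B = 8. Strike 8 from G.
G must be 5 (only option left). So D, E can't be 5.
D has just one choice, so D = 6.
E has just one choice, so E = 2.

A=1, B=8, C=4, D=6, E=2, F=7, G=5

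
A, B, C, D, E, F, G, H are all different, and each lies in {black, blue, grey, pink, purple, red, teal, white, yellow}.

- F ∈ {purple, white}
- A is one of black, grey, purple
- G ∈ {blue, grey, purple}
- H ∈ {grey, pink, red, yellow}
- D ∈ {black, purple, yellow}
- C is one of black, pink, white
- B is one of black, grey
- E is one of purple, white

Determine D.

yellow

The 8 variables together cover exactly {black, blue, grey, pink, purple, red, white, yellow} — 8 values for 8 variables — and blue appears only in G's list, so G = blue.
The 7 still-open variables draw from only 7 values {black, grey, pink, purple, red, white, yellow}, so each is used; only H can be red, hence H = red.
The 6 still-open variables together cover exactly {black, grey, pink, purple, white, yellow} — 6 values for 6 variables — and pink appears only in C's list, so C = pink.
Among the 5 still-open variables, yellow fits only D (and all 5 values in {black, grey, purple, white, yellow} must be used), so D = yellow.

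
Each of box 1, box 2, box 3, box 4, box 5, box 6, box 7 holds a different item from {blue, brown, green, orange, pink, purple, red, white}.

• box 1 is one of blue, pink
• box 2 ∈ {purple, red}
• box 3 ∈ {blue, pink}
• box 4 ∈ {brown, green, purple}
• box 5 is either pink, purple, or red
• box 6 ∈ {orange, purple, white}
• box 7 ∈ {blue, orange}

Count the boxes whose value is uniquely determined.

box 1 and box 3 between them cover only {blue, pink} — a naked pair. Remove those values from box 5, box 7.
That leaves box 7 = orange. Strike orange from box 6.
box 2 and box 5 between them cover only {purple, red} — a naked pair. Remove those values from box 4, box 6.
That leaves box 6 = white.
Determined: box 6=white, box 7=orange. The other boxes each still have more than one consistent value. That makes 2.

2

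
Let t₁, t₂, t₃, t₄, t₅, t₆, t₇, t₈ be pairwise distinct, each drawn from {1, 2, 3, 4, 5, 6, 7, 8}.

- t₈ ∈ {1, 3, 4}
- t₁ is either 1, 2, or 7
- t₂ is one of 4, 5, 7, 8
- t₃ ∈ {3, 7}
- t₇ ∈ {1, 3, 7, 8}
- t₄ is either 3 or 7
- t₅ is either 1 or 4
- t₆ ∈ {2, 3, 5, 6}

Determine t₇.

8

The 8 variables draw from only 8 values {1, 2, 3, 4, 5, 6, 7, 8}, so each is used; only t₆ can be 6, hence t₆ = 6.
Among the 7 still-open variables, 2 fits only t₁ (and all 7 values in {1, 2, 3, 4, 5, 7, 8} must be used), so t₁ = 2.
The 6 still-open variables draw from only 6 values {1, 3, 4, 5, 7, 8}, so each is used; only t₂ can be 5, hence t₂ = 5.
The 5 still-open variables draw from only 5 values {1, 3, 4, 7, 8}, so each is used; only t₇ can be 8, hence t₇ = 8.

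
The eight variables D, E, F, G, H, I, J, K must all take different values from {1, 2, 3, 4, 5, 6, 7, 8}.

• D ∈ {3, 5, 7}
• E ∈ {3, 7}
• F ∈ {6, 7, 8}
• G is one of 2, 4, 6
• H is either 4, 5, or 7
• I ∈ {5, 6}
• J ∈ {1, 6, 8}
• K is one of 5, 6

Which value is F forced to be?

Among the 8 variables, 1 fits only J (and all 8 values in {1, 2, 3, 4, 5, 6, 7, 8} must be used), so J = 1.
The 7 still-open variables together cover exactly {2, 3, 4, 5, 6, 7, 8} — 7 values for 7 variables — and 2 appears only in G's list, so G = 2.
The 6 still-open variables together cover exactly {3, 4, 5, 6, 7, 8} — 6 values for 6 variables — and 4 appears only in H's list, so H = 4.
The 5 still-open variables together cover exactly {3, 5, 6, 7, 8} — 5 values for 5 variables — and 8 appears only in F's list, so F = 8.

8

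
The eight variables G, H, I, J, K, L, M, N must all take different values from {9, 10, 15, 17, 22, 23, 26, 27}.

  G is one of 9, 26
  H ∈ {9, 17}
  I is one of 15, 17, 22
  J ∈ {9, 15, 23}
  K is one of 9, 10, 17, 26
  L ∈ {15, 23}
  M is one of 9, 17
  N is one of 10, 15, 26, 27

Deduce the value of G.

The 8 variables together cover exactly {9, 10, 15, 17, 22, 23, 26, 27} — 8 values for 8 variables — and 22 appears only in I's list, so I = 22.
The 7 still-open variables draw from only 7 values {9, 10, 15, 17, 23, 26, 27}, so each is used; only N can be 27, hence N = 27.
Among the 6 still-open variables, 10 fits only K (and all 6 values in {9, 10, 15, 17, 23, 26} must be used), so K = 10.
Among the 5 still-open variables, 26 fits only G (and all 5 values in {9, 15, 17, 23, 26} must be used), so G = 26.

26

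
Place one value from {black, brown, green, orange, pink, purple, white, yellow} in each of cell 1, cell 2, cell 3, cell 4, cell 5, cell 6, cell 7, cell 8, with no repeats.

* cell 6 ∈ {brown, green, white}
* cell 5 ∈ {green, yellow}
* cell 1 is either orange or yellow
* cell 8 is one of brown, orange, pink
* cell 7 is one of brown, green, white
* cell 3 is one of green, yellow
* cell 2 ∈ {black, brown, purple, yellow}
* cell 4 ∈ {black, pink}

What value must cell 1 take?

orange

The 8 variables draw from only 8 values {black, brown, green, orange, pink, purple, white, yellow}, so each is used; only cell 2 can be purple, hence cell 2 = purple.
The 7 still-open variables draw from only 7 values {black, brown, green, orange, pink, white, yellow}, so each is used; only cell 4 can be black, hence cell 4 = black.
The 6 still-open variables together cover exactly {brown, green, orange, pink, white, yellow} — 6 values for 6 variables — and pink appears only in cell 8's list, so cell 8 = pink.
The 5 still-open variables together cover exactly {brown, green, orange, white, yellow} — 5 values for 5 variables — and orange appears only in cell 1's list, so cell 1 = orange.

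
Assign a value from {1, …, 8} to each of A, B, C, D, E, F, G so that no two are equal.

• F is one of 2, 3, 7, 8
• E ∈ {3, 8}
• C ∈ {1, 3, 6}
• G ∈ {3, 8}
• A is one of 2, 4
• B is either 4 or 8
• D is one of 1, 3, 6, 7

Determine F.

7

E and G share exactly the 2 values {3, 8}; by pigeonhole those values go to them, so strike 3, 8 from B, C, D, F.
B has just one choice, so B = 4. Remove 4 from A.
A has just one choice, so A = 2. Strike 2 from F.
So F = 7.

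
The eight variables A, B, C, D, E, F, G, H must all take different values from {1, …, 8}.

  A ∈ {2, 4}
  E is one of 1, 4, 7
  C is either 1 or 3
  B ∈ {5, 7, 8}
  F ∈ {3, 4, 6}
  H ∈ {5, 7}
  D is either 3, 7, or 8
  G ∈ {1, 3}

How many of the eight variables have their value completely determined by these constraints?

3

The 8 variables draw from only 8 values {1, 2, 3, 4, 5, 6, 7, 8}, so each is used; only A can be 2, hence A = 2.
The 7 still-open variables together cover exactly {1, 3, 4, 5, 6, 7, 8} — 7 values for 7 variables — and 6 appears only in F's list, so F = 6.
Among the 6 still-open variables, 4 fits only E (and all 6 values in {1, 3, 4, 5, 7, 8} must be used), so E = 4.
The 2 variables C and G are confined to {1, 3}, which locks those values in; drop them from D.
Determined: A=2, E=4, F=6. The other variables each still have more than one consistent value. That makes 3.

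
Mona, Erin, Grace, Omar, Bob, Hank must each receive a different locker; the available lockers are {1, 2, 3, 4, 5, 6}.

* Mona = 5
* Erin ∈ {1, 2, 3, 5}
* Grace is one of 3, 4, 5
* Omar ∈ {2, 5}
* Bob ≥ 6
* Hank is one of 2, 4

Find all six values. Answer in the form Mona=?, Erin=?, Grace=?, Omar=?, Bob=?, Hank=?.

Mona must be 5 (only option left). Eliminate 5 elsewhere: Erin, Grace, Omar.
Omar's domain is down to {2}, so Omar = 2. Strike 2 from Erin, Hank.
That leaves Bob = 6.
That leaves Hank = 4. So Grace can't be 4.
Grace has just one choice, so Grace = 3. Strike 3 from Erin.
That leaves Erin = 1.

Mona=5, Erin=1, Grace=3, Omar=2, Bob=6, Hank=4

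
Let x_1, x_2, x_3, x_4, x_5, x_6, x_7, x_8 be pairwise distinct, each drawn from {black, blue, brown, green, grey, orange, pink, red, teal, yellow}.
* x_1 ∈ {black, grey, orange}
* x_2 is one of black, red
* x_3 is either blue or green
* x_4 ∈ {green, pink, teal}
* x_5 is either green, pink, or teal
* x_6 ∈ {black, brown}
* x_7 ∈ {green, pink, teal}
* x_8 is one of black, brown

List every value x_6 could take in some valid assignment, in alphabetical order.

black, brown

x_6 and x_8 share exactly the 2 values {black, brown}; by pigeonhole those values go to them, so strike black, brown from x_1, x_2.
x_2 must be red (only option left).
x_4, x_5, x_7 between them cover only {green, pink, teal} — a naked triple. Remove those values from x_3.
x_3 has just one choice, so x_3 = blue.
No further eliminations apply; x_6 can still be any of black, brown.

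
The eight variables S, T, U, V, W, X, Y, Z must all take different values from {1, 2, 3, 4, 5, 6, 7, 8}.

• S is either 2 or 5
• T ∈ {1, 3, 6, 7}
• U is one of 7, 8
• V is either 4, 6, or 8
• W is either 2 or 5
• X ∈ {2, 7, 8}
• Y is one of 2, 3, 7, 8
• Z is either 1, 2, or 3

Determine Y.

The 8 variables together cover exactly {1, 2, 3, 4, 5, 6, 7, 8} — 8 values for 8 variables — and 4 appears only in V's list, so V = 4.
Among the 7 still-open variables, 6 fits only T (and all 7 values in {1, 2, 3, 5, 6, 7, 8} must be used), so T = 6.
Among the 6 still-open variables, 1 fits only Z (and all 6 values in {1, 2, 3, 5, 7, 8} must be used), so Z = 1.
The 5 still-open variables draw from only 5 values {2, 3, 5, 7, 8}, so each is used; only Y can be 3, hence Y = 3.

3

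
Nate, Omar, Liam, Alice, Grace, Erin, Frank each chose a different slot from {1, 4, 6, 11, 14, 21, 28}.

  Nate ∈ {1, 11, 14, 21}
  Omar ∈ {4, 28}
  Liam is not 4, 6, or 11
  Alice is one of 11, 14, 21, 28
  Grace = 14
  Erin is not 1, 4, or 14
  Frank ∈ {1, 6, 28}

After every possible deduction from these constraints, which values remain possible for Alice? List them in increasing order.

Grace's domain is down to {14}, so Grace = 14. Eliminate 14 elsewhere: Nate, Liam, Alice.
The 6 still-open variables draw from only 6 values {1, 4, 6, 11, 21, 28}, so each is used; only Omar can be 4, hence Omar = 4.
No further eliminations apply; Alice can still be any of 11, 21, 28.

11, 21, 28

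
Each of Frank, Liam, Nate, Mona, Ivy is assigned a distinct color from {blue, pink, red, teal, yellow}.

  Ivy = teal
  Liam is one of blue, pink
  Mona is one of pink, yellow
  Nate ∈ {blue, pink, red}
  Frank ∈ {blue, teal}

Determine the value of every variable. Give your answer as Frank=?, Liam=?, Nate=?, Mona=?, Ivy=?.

Ivy's domain is down to {teal}, so Ivy = teal. Remove teal from Frank.
Frank must be blue (only option left). Eliminate blue elsewhere: Liam, Nate.
Liam has just one choice, so Liam = pink. Strike pink from Nate, Mona.
Nate has just one choice, so Nate = red.
That leaves Mona = yellow.

Frank=blue, Liam=pink, Nate=red, Mona=yellow, Ivy=teal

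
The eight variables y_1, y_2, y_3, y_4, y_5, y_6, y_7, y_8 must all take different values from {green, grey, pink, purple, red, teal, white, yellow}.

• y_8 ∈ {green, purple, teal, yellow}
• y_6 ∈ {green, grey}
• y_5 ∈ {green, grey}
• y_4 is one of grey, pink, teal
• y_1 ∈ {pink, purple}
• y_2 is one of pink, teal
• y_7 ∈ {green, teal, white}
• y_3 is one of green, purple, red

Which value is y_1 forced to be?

purple

The 8 variables together cover exactly {green, grey, pink, purple, red, teal, white, yellow} — 8 values for 8 variables — and red appears only in y_3's list, so y_3 = red.
The 7 still-open variables draw from only 7 values {green, grey, pink, purple, teal, white, yellow}, so each is used; only y_7 can be white, hence y_7 = white.
Among the 6 still-open variables, yellow fits only y_8 (and all 6 values in {green, grey, pink, purple, teal, yellow} must be used), so y_8 = yellow.
The 5 still-open variables draw from only 5 values {green, grey, pink, purple, teal}, so each is used; only y_1 can be purple, hence y_1 = purple.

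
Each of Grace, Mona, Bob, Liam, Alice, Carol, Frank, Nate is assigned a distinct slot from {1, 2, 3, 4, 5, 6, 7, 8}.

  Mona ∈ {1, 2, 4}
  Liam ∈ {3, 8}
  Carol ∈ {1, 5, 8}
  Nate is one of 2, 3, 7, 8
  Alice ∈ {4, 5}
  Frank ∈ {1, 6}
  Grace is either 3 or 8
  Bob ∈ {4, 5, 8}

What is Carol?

1

Among the 8 variables, 6 fits only Frank (and all 8 values in {1, 2, 3, 4, 5, 6, 7, 8} must be used), so Frank = 6.
The 7 still-open variables together cover exactly {1, 2, 3, 4, 5, 7, 8} — 7 values for 7 variables — and 7 appears only in Nate's list, so Nate = 7.
The 6 still-open variables draw from only 6 values {1, 2, 3, 4, 5, 8}, so each is used; only Mona can be 2, hence Mona = 2.
Among the 5 still-open variables, 1 fits only Carol (and all 5 values in {1, 3, 4, 5, 8} must be used), so Carol = 1.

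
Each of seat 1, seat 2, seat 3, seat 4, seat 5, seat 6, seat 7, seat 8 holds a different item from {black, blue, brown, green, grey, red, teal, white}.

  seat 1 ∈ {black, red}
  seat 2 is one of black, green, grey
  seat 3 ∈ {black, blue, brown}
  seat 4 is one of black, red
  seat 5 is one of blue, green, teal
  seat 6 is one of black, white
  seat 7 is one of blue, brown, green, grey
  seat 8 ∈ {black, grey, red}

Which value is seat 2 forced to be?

Among the 8 variables, teal fits only seat 5 (and all 8 values in {black, blue, brown, green, grey, red, teal, white} must be used), so seat 5 = teal.
The 7 still-open variables together cover exactly {black, blue, brown, green, grey, red, white} — 7 values for 7 variables — and white appears only in seat 6's list, so seat 6 = white.
seat 1 and seat 4 share exactly the 2 values {black, red}; by pigeonhole those values go to them, so strike black, red from seat 2, seat 3, seat 8.
seat 8 must be grey (only option left). So seat 2, seat 7 can't be grey.
So seat 2 = green.

green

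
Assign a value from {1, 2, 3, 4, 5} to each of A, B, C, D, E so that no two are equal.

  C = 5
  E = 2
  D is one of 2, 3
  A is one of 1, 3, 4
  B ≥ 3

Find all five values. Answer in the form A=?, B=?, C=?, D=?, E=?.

C must be 5 (only option left). Remove 5 from B.
E must be 2 (only option left). Remove 2 from D.
D's domain is down to {3}, so D = 3. Remove 3 from A, B.
B must be 4 (only option left). Strike 4 from A.
A's domain is down to {1}, so A = 1.

A=1, B=4, C=5, D=3, E=2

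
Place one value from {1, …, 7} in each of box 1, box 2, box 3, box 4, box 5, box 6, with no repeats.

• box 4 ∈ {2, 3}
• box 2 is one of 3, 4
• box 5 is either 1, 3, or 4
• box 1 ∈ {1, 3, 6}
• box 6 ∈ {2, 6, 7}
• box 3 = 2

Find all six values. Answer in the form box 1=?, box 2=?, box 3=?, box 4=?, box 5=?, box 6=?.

box 3 has just one choice, so box 3 = 2. Strike 2 from box 4, box 6.
box 4's domain is down to {3}, so box 4 = 3. Strike 3 from box 1, box 2, box 5.
box 2's domain is down to {4}, so box 2 = 4. Strike 4 from box 5.
box 5 has just one choice, so box 5 = 1. Remove 1 from box 1.
box 1's domain is down to {6}, so box 1 = 6. Strike 6 from box 6.
box 6's domain is down to {7}, so box 6 = 7.

box 1=6, box 2=4, box 3=2, box 4=3, box 5=1, box 6=7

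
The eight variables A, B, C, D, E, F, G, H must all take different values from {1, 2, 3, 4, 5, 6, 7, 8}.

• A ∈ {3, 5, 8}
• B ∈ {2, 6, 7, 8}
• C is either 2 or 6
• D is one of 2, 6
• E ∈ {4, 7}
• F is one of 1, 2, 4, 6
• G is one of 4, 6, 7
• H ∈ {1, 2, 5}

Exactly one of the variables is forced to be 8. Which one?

B

The 8 variables together cover exactly {1, 2, 3, 4, 5, 6, 7, 8} — 8 values for 8 variables — and 3 appears only in A's list, so A = 3.
The 7 still-open variables draw from only 7 values {1, 2, 4, 5, 6, 7, 8}, so each is used; only H can be 5, hence H = 5.
The 6 still-open variables together cover exactly {1, 2, 4, 6, 7, 8} — 6 values for 6 variables — and 1 appears only in F's list, so F = 1.
The 5 still-open variables together cover exactly {2, 4, 6, 7, 8} — 5 values for 5 variables — and 8 appears only in B's list, so B = 8.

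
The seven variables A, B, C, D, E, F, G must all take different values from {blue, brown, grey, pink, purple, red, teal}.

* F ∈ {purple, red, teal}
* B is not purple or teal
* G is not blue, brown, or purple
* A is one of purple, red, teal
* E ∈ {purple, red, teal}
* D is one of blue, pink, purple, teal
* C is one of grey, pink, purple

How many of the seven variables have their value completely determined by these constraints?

2

The 7 variables together cover exactly {blue, brown, grey, pink, purple, red, teal} — 7 values for 7 variables — and brown appears only in B's list, so B = brown.
The 6 still-open variables together cover exactly {blue, grey, pink, purple, red, teal} — 6 values for 6 variables — and blue appears only in D's list, so D = blue.
A, E, F between them cover only {purple, red, teal} — a naked triple. Remove those values from C, G.
Determined: B=brown, D=blue. The other variables each still have more than one consistent value. That makes 2.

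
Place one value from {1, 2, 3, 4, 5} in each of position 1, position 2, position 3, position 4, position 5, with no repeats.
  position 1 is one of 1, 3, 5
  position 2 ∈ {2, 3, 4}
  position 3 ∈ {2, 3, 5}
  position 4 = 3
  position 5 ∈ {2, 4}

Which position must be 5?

position 3

position 4 must be 3 (only option left). Eliminate 3 elsewhere: position 1, position 2, position 3.
Among the 4 still-open variables, 1 fits only position 1 (and all 4 values in {1, 2, 4, 5} must be used), so position 1 = 1.
The 3 still-open variables draw from only 3 values {2, 4, 5}, so each is used; only position 3 can be 5, hence position 3 = 5.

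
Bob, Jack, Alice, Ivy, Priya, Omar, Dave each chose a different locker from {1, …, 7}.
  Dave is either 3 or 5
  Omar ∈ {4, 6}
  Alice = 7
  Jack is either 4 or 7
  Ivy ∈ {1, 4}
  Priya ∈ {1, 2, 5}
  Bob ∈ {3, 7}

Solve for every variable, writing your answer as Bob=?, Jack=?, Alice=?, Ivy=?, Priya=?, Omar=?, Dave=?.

Alice must be 7 (only option left). Strike 7 from Bob, Jack.
Bob has just one choice, so Bob = 3. Remove 3 from Dave.
Jack's domain is down to {4}, so Jack = 4. Remove 4 from Ivy, Omar.
Ivy must be 1 (only option left). So Priya can't be 1.
Omar must be 6 (only option left).
Dave must be 5 (only option left). Remove 5 from Priya.
That leaves Priya = 2.

Bob=3, Jack=4, Alice=7, Ivy=1, Priya=2, Omar=6, Dave=5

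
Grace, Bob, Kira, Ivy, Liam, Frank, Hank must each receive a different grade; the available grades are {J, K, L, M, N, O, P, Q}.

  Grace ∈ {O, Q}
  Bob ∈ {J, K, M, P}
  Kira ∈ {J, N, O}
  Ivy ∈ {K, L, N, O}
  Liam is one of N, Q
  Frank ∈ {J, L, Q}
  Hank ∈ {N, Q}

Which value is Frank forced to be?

L

Liam and Hank between them cover only {N, Q} — a naked pair. Remove those values from Grace, Kira, Ivy, Frank.
That leaves Grace = O. Strike O from Kira, Ivy.
Kira has just one choice, so Kira = J. So Bob, Frank can't be J.
So Frank = L.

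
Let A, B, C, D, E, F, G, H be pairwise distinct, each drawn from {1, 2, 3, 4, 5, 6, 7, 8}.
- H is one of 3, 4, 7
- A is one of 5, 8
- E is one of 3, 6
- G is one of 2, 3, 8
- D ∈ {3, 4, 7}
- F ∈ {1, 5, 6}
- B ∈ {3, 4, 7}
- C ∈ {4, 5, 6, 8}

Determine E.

The 8 variables draw from only 8 values {1, 2, 3, 4, 5, 6, 7, 8}, so each is used; only F can be 1, hence F = 1.
Among the 7 still-open variables, 2 fits only G (and all 7 values in {2, 3, 4, 5, 6, 7, 8} must be used), so G = 2.
B, D, H share exactly the 3 values {3, 4, 7}; by pigeonhole those values go to them, so strike 3, 4, 7 from C, E.
So E = 6.

6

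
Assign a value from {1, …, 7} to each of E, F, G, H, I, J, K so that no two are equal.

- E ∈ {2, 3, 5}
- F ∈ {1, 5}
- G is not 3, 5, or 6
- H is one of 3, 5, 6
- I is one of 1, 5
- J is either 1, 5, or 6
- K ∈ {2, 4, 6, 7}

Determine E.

2

F and I share exactly the 2 values {1, 5}; by pigeonhole those values go to them, so strike 1, 5 from E, G, H, J.
J has just one choice, so J = 6. Remove 6 from H, K.
H must be 3 (only option left). So E can't be 3.
So E = 2.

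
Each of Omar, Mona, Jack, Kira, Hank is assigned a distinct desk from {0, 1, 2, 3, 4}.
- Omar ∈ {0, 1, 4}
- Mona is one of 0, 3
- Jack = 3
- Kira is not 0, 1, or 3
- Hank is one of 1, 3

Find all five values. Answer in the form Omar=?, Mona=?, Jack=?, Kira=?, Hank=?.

Omar=4, Mona=0, Jack=3, Kira=2, Hank=1

Jack must be 3 (only option left). Remove 3 from Mona, Hank.
Hank has just one choice, so Hank = 1. Remove 1 from Omar.
That leaves Mona = 0. Remove 0 from Omar.
That leaves Omar = 4. Eliminate 4 elsewhere: Kira.
That leaves Kira = 2.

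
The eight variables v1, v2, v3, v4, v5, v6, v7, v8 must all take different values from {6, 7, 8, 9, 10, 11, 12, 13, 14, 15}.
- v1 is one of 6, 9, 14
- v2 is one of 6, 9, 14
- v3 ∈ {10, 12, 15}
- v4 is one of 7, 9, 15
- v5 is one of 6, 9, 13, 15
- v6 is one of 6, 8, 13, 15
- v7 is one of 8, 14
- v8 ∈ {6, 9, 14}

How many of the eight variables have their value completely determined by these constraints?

2

v1, v2, v8 share exactly the 3 values {6, 9, 14}; by pigeonhole those values go to them, so strike 6, 9, 14 from v4, v5, v6, v7.
v7 must be 8 (only option left). So v6 can't be 8.
v5 and v6 share exactly the 2 values {13, 15}; by pigeonhole those values go to them, so strike 13, 15 from v3, v4.
That leaves v4 = 7.
Determined: v4=7, v7=8. The other variables each still have more than one consistent value. That makes 2.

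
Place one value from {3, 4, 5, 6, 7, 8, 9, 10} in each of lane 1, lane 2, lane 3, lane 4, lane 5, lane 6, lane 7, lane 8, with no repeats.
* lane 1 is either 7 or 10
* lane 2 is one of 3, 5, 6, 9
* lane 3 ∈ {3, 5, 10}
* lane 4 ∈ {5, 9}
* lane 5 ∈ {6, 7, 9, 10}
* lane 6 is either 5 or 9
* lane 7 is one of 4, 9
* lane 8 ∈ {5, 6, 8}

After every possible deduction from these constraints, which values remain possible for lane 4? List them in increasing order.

The 8 variables draw from only 8 values {3, 4, 5, 6, 7, 8, 9, 10}, so each is used; only lane 7 can be 4, hence lane 7 = 4.
Among the 7 still-open variables, 8 fits only lane 8 (and all 7 values in {3, 5, 6, 7, 8, 9, 10} must be used), so lane 8 = 8.
The 2 variables lane 4 and lane 6 are confined to {5, 9}, which locks those values in; drop them from lane 2, lane 3, lane 5.
No further eliminations apply; lane 4 can still be any of 5, 9.

5, 9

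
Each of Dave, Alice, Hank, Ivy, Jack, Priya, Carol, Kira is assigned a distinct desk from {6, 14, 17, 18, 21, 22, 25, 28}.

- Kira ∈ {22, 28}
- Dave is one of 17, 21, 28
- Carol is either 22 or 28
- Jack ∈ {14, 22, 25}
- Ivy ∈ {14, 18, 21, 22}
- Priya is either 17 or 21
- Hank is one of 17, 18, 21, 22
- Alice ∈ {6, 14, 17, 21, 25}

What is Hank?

Among the 8 variables, 6 fits only Alice (and all 8 values in {6, 14, 17, 18, 21, 22, 25, 28} must be used), so Alice = 6.
The 7 still-open variables draw from only 7 values {14, 17, 18, 21, 22, 25, 28}, so each is used; only Jack can be 25, hence Jack = 25.
Among the 6 still-open variables, 14 fits only Ivy (and all 6 values in {14, 17, 18, 21, 22, 28} must be used), so Ivy = 14.
The 5 still-open variables draw from only 5 values {17, 18, 21, 22, 28}, so each is used; only Hank can be 18, hence Hank = 18.

18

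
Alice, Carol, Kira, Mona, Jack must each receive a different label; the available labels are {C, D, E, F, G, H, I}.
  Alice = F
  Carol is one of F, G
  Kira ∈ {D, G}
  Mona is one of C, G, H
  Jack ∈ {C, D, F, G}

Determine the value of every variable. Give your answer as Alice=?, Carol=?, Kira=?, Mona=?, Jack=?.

Alice=F, Carol=G, Kira=D, Mona=H, Jack=C

Alice must be F (only option left). Eliminate F elsewhere: Carol, Jack.
Carol's domain is down to {G}, so Carol = G. Strike G from Kira, Mona, Jack.
Kira's domain is down to {D}, so Kira = D. Remove D from Jack.
That leaves Jack = C. Eliminate C elsewhere: Mona.
That leaves Mona = H.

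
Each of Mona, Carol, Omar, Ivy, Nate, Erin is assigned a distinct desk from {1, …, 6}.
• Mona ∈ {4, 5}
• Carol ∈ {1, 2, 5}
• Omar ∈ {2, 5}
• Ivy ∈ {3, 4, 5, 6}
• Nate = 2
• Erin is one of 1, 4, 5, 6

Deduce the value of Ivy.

Nate has just one choice, so Nate = 2. So Carol, Omar can't be 2.
Omar's domain is down to {5}, so Omar = 5. Eliminate 5 elsewhere: Mona, Carol, Ivy, Erin.
Mona must be 4 (only option left). Strike 4 from Ivy, Erin.
Carol's domain is down to {1}, so Carol = 1. Eliminate 1 elsewhere: Erin.
Erin's domain is down to {6}, so Erin = 6. So Ivy can't be 6.
So Ivy = 3.

3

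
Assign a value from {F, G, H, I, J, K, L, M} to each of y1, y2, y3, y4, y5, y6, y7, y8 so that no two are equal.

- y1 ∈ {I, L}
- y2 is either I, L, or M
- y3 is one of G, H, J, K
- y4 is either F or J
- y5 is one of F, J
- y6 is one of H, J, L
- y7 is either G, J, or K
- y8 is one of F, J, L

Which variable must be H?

y6

Among the 8 variables, M fits only y2 (and all 8 values in {F, G, H, I, J, K, L, M} must be used), so y2 = M.
Among the 7 still-open variables, I fits only y1 (and all 7 values in {F, G, H, I, J, K, L} must be used), so y1 = I.
y4 and y5 between them cover only {F, J} — a naked pair. Remove those values from y3, y6, y7, y8.
That leaves y8 = L. So y6 can't be L.
So H goes to y6.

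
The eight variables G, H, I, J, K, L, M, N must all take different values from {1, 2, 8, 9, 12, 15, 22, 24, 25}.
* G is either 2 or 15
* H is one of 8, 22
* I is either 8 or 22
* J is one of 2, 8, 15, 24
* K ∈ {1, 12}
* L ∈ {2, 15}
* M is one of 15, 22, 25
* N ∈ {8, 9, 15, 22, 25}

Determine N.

The 2 variables G and L are confined to {2, 15}, which locks those values in; drop them from J, M, N.
H and I share exactly the 2 values {8, 22}; by pigeonhole those values go to them, so strike 8, 22 from J, M, N.
J has just one choice, so J = 24.
That leaves M = 25. Remove 25 from N.
So N = 9.

9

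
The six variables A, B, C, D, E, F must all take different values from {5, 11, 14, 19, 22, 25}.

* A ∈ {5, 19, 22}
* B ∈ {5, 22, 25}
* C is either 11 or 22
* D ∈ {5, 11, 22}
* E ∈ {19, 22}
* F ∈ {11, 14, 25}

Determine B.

25

Among the 6 variables, 14 fits only F (and all 6 values in {5, 11, 14, 19, 22, 25} must be used), so F = 14.
Among the 5 still-open variables, 25 fits only B (and all 5 values in {5, 11, 19, 22, 25} must be used), so B = 25.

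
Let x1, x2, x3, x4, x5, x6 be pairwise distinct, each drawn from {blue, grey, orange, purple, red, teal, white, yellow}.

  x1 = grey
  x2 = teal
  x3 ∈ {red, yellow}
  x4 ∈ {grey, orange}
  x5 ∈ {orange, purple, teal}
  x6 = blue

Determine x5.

x1 has just one choice, so x1 = grey. So x4 can't be grey.
x2's domain is down to {teal}, so x2 = teal. So x5 can't be teal.
That leaves x4 = orange. Remove orange from x5.
So x5 = purple.

purple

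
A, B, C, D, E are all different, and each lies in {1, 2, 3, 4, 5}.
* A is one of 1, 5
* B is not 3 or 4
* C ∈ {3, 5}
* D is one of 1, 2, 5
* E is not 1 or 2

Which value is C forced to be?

Among the 5 variables, 4 fits only E (and all 5 values in {1, 2, 3, 4, 5} must be used), so E = 4.
Among the 4 still-open variables, 3 fits only C (and all 4 values in {1, 2, 3, 5} must be used), so C = 3.

3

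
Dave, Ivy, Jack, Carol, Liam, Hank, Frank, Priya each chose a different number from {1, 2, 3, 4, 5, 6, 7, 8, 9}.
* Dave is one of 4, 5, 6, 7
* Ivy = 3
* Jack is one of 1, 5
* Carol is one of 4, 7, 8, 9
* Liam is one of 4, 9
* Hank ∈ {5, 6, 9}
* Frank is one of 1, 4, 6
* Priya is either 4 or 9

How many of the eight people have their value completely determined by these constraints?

3

Ivy must be 3 (only option left).
Among the 7 still-open variables, 8 fits only Carol (and all 7 values in {1, 4, 5, 6, 7, 8, 9} must be used), so Carol = 8.
Among the 6 still-open variables, 7 fits only Dave (and all 6 values in {1, 4, 5, 6, 7, 9} must be used), so Dave = 7.
Liam and Priya share exactly the 2 values {4, 9}; by pigeonhole those values go to them, so strike 4, 9 from Hank, Frank.
Determined: Dave=7, Ivy=3, Carol=8. The other people each still have more than one consistent value. That makes 3.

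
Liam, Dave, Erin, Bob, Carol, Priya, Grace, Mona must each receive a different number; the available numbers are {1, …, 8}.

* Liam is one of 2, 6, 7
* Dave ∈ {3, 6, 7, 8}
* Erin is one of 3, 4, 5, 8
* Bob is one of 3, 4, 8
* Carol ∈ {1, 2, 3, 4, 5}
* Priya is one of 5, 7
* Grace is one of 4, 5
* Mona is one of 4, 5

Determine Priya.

7

Among the 8 variables, 1 fits only Carol (and all 8 values in {1, 2, 3, 4, 5, 6, 7, 8} must be used), so Carol = 1.
The 7 still-open variables together cover exactly {2, 3, 4, 5, 6, 7, 8} — 7 values for 7 variables — and 2 appears only in Liam's list, so Liam = 2.
The 6 still-open variables together cover exactly {3, 4, 5, 6, 7, 8} — 6 values for 6 variables — and 6 appears only in Dave's list, so Dave = 6.
Among the 5 still-open variables, 7 fits only Priya (and all 5 values in {3, 4, 5, 7, 8} must be used), so Priya = 7.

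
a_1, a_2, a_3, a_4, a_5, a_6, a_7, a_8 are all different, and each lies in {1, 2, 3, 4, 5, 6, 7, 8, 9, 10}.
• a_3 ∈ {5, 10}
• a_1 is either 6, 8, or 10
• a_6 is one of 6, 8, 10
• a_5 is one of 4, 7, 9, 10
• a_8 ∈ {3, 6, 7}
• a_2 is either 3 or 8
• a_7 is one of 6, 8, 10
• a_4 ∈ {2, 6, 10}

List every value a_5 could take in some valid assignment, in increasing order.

4, 9

The 3 variables a_1, a_6, a_7 are confined to {6, 8, 10}, which locks those values in; drop them from a_2, a_3, a_4, a_5, a_8.
That leaves a_2 = 3. Strike 3 from a_8.
That leaves a_3 = 5.
a_4 has just one choice, so a_4 = 2.
a_8's domain is down to {7}, so a_8 = 7. Strike 7 from a_5.
No further eliminations apply; a_5 can still be any of 4, 9.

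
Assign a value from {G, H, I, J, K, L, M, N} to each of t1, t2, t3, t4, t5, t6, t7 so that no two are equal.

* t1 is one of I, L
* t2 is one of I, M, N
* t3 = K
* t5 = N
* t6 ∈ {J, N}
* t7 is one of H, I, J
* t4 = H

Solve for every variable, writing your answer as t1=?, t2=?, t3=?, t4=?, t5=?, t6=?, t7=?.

t1=L, t2=M, t3=K, t4=H, t5=N, t6=J, t7=I

t3 must be K (only option left).
That leaves t4 = H. Remove H from t7.
t5 must be N (only option left). So t2, t6 can't be N.
t6 must be J (only option left). Eliminate J elsewhere: t7.
t7 must be I (only option left). So t1, t2 can't be I.
t1 has just one choice, so t1 = L.
t2 must be M (only option left).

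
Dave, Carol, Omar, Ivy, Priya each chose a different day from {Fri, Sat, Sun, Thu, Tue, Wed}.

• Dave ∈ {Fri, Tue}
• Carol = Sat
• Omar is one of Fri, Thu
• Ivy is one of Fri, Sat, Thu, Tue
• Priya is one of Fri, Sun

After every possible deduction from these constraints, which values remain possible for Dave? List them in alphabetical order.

Carol's domain is down to {Sat}, so Carol = Sat. Eliminate Sat elsewhere: Ivy.
Among the 4 still-open variables, Sun fits only Priya (and all 4 values in {Fri, Sun, Thu, Tue} must be used), so Priya = Sun.
No further eliminations apply; Dave can still be any of Fri, Tue.

Fri, Tue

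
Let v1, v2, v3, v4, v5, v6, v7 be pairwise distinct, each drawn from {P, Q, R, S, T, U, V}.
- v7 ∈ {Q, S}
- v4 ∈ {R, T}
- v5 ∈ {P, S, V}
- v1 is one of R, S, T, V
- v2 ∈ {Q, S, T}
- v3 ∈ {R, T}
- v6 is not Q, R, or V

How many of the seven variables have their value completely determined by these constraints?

Among the 7 variables, U fits only v6 (and all 7 values in {P, Q, R, S, T, U, V} must be used), so v6 = U.
Among the 6 still-open variables, P fits only v5 (and all 6 values in {P, Q, R, S, T, V} must be used), so v5 = P.
Among the 5 still-open variables, V fits only v1 (and all 5 values in {Q, R, S, T, V} must be used), so v1 = V.
The 2 variables v3 and v4 are confined to {R, T}, which locks those values in; drop them from v2.
Determined: v1=V, v5=P, v6=U. The other variables each still have more than one consistent value. That makes 3.

3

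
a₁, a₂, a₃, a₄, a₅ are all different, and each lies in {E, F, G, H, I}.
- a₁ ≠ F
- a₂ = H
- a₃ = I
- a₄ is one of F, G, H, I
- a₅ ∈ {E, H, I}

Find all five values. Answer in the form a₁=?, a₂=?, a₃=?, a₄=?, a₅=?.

a₁=G, a₂=H, a₃=I, a₄=F, a₅=E

a₂'s domain is down to {H}, so a₂ = H. Remove H from a₁, a₄, a₅.
a₃'s domain is down to {I}, so a₃ = I. Strike I from a₁, a₄, a₅.
That leaves a₅ = E. So a₁ can't be E.
That leaves a₁ = G. Eliminate G elsewhere: a₄.
a₄ must be F (only option left).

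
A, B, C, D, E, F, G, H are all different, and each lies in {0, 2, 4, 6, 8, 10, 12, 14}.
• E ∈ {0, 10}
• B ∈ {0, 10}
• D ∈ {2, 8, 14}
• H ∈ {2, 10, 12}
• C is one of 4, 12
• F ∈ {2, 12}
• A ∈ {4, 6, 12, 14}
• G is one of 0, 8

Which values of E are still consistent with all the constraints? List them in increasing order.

The 8 variables draw from only 8 values {0, 2, 4, 6, 8, 10, 12, 14}, so each is used; only A can be 6, hence A = 6.
The 7 still-open variables draw from only 7 values {0, 2, 4, 8, 10, 12, 14}, so each is used; only C can be 4, hence C = 4.
Among the 6 still-open variables, 14 fits only D (and all 6 values in {0, 2, 8, 10, 12, 14} must be used), so D = 14.
Among the 5 still-open variables, 8 fits only G (and all 5 values in {0, 2, 8, 10, 12} must be used), so G = 8.
B and E between them cover only {0, 10} — a naked pair. Remove those values from H.
No further eliminations apply; E can still be any of 0, 10.

0, 10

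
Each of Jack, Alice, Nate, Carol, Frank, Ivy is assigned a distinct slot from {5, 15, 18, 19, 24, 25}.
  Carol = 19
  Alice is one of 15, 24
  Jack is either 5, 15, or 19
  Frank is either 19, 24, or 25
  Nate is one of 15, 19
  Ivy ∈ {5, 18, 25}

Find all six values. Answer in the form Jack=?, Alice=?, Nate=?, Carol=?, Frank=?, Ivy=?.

Carol has just one choice, so Carol = 19. Strike 19 from Jack, Nate, Frank.
Nate has just one choice, so Nate = 15. Strike 15 from Jack, Alice.
Jack has just one choice, so Jack = 5. Eliminate 5 elsewhere: Ivy.
Alice must be 24 (only option left). Strike 24 from Frank.
That leaves Frank = 25. Strike 25 from Ivy.
Ivy has just one choice, so Ivy = 18.

Jack=5, Alice=24, Nate=15, Carol=19, Frank=25, Ivy=18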